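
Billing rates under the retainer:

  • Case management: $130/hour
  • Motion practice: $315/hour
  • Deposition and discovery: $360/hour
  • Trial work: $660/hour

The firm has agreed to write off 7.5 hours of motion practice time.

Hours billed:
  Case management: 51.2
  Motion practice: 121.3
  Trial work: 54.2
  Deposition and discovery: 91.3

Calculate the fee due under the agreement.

Case management: 51.2 × $130 = $6,656.00
Motion practice: 121.3 × $315 = $38,209.50
Deposition and discovery: 91.3 × $360 = $32,868.00
Trial work: 54.2 × $660 = $35,772.00
Subtotal: $113,505.50
Write-off: 7.5 × $315 = $2,362.50
Total: $113,505.50 − $2,362.50 = $111,143.00

$111,143.00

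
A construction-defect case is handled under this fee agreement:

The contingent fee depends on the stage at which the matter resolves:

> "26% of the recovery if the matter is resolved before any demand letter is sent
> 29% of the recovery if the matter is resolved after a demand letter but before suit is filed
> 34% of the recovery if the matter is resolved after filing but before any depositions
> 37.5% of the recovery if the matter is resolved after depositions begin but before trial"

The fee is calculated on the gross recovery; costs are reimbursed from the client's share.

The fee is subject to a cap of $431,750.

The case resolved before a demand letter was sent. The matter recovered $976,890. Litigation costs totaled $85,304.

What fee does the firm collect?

$253,991.40

Fee base is the gross recovery, $976,890; costs are reimbursed separately.
The matter resolved before a demand letter was sent, so the 26% rate applies.
$976,890 × 26% = $253,991.40
$253,991.40 is under the $431,750 cap.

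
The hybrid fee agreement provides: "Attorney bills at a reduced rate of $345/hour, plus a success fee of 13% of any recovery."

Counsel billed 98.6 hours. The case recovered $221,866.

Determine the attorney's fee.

Hourly: 98.6 × $345 = $34,017.00
Success fee: 13% of $221,866 = $28,842.58
Total: $34,017.00 + $28,842.58 = $62,859.58

$62,859.58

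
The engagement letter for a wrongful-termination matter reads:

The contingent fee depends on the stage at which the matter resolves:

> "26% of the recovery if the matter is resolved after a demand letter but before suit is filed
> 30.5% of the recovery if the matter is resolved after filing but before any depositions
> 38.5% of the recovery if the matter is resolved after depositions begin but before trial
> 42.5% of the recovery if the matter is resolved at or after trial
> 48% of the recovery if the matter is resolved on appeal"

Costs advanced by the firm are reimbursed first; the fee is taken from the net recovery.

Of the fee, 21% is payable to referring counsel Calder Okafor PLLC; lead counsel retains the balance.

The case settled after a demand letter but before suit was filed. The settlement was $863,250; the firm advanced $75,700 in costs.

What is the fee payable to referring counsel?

Fee base (net of costs): $863,250 − $75,700 = $787,550
The matter settled after a demand letter but before suit was filed, so the 26% rate applies.
$787,550 × 26% = $204,763.00
Referral share: 21% of $204,763.00 = $43,000.23; lead counsel retains $204,763.00 − $43,000.23 = $161,762.77.

$43,000.23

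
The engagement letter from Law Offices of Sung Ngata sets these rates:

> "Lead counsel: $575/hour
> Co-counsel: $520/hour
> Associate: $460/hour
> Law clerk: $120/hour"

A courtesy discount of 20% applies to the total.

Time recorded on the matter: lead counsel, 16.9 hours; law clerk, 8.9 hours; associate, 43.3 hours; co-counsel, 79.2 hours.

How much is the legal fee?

Lead counsel: 16.9 × $575 = $9,717.50
Co-counsel: 79.2 × $520 = $41,184.00
Associate: 43.3 × $460 = $19,918.00
Law clerk: 8.9 × $120 = $1,068.00
Subtotal: $71,887.50
Less 20% discount: −$14,377.50
Total: $71,887.50 − $14,377.50 = $57,510.00

$57,510.00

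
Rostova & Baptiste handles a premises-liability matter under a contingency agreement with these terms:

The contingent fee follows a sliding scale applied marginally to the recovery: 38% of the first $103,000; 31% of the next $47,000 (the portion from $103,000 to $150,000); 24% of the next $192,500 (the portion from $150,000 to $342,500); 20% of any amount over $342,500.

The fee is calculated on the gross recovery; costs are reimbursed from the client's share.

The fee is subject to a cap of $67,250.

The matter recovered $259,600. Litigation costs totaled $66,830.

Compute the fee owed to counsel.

Fee base is the gross recovery, $259,600; costs are reimbursed separately.
First $103,000 at 38% = $39,140.00
Next $47,000 at 31% = $14,570.00
Remaining $109,600 at 24% = $26,304.00
Fee: $39,140.00 + $14,570.00 + $26,304.00 = $80,014.00
$80,014.00 exceeds the $67,250 cap, so the fee is capped at $67,250.00.

$67,250.00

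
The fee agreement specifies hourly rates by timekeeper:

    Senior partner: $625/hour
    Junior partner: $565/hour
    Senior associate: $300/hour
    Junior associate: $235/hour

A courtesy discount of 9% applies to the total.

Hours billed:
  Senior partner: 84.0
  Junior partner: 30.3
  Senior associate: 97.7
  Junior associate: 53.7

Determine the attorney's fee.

$101,509.59

Senior partner: 84.0 × $625 = $52,500.00
Junior partner: 30.3 × $565 = $17,119.50
Senior associate: 97.7 × $300 = $29,310.00
Junior associate: 53.7 × $235 = $12,619.50
Subtotal: $111,549.00
Less 9% discount: −$10,039.41
Total: $111,549.00 − $10,039.41 = $101,509.59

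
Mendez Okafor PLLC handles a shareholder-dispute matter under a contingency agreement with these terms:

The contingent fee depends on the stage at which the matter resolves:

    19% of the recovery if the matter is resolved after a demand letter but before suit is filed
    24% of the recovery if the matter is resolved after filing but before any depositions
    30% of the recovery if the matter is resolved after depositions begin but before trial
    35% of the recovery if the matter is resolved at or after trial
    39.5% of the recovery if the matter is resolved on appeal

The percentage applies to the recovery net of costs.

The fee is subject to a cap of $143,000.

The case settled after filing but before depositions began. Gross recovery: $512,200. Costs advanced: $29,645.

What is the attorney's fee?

$115,813.20

Fee base (net of costs): $512,200 − $29,645 = $482,555
The matter settled after filing but before depositions began, so the 24% rate applies.
$482,555 × 24% = $115,813.20
$115,813.20 is under the $143,000 cap.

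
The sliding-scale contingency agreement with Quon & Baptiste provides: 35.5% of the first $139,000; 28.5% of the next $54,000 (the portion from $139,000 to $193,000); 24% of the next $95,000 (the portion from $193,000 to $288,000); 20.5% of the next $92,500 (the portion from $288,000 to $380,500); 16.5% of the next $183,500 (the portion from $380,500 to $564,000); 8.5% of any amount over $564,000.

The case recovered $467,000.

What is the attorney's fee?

First $139,000 at 35.5% = $49,345.00
Next $54,000 at 28.5% = $15,390.00
Next $95,000 at 24% = $22,800.00
Next $92,500 at 20.5% = $18,962.50
Remaining $86,500 at 16.5% = $14,272.50
Fee: $49,345.00 + $15,390.00 + $22,800.00 + $18,962.50 + $14,272.50 = $120,770.00

$120,770.00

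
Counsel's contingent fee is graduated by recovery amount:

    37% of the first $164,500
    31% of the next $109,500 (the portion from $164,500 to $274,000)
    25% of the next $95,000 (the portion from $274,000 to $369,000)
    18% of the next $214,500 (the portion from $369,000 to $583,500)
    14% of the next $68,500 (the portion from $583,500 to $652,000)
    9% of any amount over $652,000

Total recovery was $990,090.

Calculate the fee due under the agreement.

First $164,500 at 37% = $60,865.00
Next $109,500 at 31% = $33,945.00
Next $95,000 at 25% = $23,750.00
Next $214,500 at 18% = $38,610.00
Next $68,500 at 14% = $9,590.00
Remaining $338,090 at 9% = $30,428.10
Fee: $60,865.00 + $33,945.00 + $23,750.00 + $38,610.00 + $9,590.00 + $30,428.10 = $197,188.10

$197,188.10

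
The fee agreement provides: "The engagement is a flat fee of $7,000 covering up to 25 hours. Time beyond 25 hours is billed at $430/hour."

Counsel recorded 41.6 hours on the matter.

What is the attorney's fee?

$14,138.00

Flat fee: $7,000.00
Excess hours: 41.6 − 25 = 16.6
Overrun: 16.6 × $430 = $7,138.00
Total: $7,000.00 + $7,138.00 = $14,138.00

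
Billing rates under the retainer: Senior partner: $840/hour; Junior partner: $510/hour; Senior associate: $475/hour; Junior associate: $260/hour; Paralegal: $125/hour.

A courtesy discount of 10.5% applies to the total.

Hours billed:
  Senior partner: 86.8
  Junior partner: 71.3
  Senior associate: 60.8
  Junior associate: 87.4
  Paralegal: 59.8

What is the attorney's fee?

Senior partner: 86.8 × $840 = $72,912.00
Junior partner: 71.3 × $510 = $36,363.00
Senior associate: 60.8 × $475 = $28,880.00
Junior associate: 87.4 × $260 = $22,724.00
Paralegal: 59.8 × $125 = $7,475.00
Subtotal: $168,354.00
Less 10.5% discount: −$17,677.17
Total: $168,354.00 − $17,677.17 = $150,676.83

$150,676.83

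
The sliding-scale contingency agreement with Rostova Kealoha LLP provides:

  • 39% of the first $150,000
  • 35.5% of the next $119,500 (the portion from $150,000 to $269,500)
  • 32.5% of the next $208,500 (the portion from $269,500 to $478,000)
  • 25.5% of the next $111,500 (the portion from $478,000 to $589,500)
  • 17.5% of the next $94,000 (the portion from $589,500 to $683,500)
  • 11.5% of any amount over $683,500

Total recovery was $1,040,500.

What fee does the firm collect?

First $150,000 at 39% = $58,500.00
Next $119,500 at 35.5% = $42,422.50
Next $208,500 at 32.5% = $67,762.50
Next $111,500 at 25.5% = $28,432.50
Next $94,000 at 17.5% = $16,450.00
Remaining $357,000 at 11.5% = $41,055.00
Fee: $58,500.00 + $42,422.50 + $67,762.50 + $28,432.50 + $16,450.00 + $41,055.00 = $254,622.50

$254,622.50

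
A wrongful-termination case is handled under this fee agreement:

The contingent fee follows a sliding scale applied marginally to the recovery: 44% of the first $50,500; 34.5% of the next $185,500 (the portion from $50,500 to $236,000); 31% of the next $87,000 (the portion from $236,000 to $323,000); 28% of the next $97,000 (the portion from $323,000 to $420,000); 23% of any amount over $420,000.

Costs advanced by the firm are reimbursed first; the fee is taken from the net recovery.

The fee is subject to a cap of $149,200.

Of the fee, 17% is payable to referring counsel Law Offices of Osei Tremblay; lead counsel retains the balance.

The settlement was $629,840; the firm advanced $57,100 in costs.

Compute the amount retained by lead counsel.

$123,836.00

Fee base (net of costs): $629,840 − $57,100 = $572,740
First $50,500 at 44% = $22,220.00
Next $185,500 at 34.5% = $63,997.50
Next $87,000 at 31% = $26,970.00
Next $97,000 at 28% = $27,160.00
Remaining $152,740 at 23% = $35,130.20
Fee: $22,220.00 + $63,997.50 + $26,970.00 + $27,160.00 + $35,130.20 = $175,477.70
$175,477.70 exceeds the $149,200 cap, so the fee is capped at $149,200.00.
Referral share: 17% of $149,200.00 = $25,364.00; lead counsel retains $149,200.00 − $25,364.00 = $123,836.00.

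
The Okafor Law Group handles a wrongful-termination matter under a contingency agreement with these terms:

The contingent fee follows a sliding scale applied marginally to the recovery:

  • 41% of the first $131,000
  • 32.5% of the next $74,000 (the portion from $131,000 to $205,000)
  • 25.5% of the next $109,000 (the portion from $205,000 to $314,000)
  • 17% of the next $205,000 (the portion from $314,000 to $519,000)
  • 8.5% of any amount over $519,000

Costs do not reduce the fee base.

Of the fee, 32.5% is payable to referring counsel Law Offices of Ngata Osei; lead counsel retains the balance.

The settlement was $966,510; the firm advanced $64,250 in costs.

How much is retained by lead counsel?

$120,449.26

Fee base is the gross recovery, $966,510; costs are reimbursed separately.
First $131,000 at 41% = $53,710.00
Next $74,000 at 32.5% = $24,050.00
Next $109,000 at 25.5% = $27,795.00
Next $205,000 at 17% = $34,850.00
Remaining $447,510 at 8.5% = $38,038.35
Fee: $53,710.00 + $24,050.00 + $27,795.00 + $34,850.00 + $38,038.35 = $178,443.35
Referral share: 32.5% of $178,443.35 = $57,994.09; lead counsel retains $178,443.35 − $57,994.09 = $120,449.26.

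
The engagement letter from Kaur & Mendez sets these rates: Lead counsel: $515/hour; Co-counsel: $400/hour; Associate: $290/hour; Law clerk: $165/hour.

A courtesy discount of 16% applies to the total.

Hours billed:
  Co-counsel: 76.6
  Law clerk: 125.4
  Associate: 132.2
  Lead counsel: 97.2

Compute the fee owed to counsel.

$117,370.68

Lead counsel: 97.2 × $515 = $50,058.00
Co-counsel: 76.6 × $400 = $30,640.00
Associate: 132.2 × $290 = $38,338.00
Law clerk: 125.4 × $165 = $20,691.00
Subtotal: $139,727.00
Less 16% discount: −$22,356.32
Total: $139,727.00 − $22,356.32 = $117,370.68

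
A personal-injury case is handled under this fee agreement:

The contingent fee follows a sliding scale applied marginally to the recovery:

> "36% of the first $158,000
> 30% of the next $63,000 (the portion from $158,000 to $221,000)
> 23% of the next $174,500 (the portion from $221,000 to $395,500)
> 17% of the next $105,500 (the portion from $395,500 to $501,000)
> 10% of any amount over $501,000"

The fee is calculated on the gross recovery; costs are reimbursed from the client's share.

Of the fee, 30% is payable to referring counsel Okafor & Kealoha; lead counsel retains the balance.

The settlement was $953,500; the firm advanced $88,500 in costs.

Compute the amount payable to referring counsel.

$53,730.00

Fee base is the gross recovery, $953,500; costs are reimbursed separately.
First $158,000 at 36% = $56,880.00
Next $63,000 at 30% = $18,900.00
Next $174,500 at 23% = $40,135.00
Next $105,500 at 17% = $17,935.00
Remaining $452,500 at 10% = $45,250.00
Fee: $56,880.00 + $18,900.00 + $40,135.00 + $17,935.00 + $45,250.00 = $179,100.00
Referral share: 30% of $179,100.00 = $53,730.00; lead counsel retains $179,100.00 − $53,730.00 = $125,370.00.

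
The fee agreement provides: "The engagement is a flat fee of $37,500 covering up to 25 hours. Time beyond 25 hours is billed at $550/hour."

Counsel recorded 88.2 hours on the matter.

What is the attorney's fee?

$72,260.00

Flat fee: $37,500.00
Excess hours: 88.2 − 25 = 63.2
Overrun: 63.2 × $550 = $34,760.00
Total: $37,500.00 + $34,760.00 = $72,260.00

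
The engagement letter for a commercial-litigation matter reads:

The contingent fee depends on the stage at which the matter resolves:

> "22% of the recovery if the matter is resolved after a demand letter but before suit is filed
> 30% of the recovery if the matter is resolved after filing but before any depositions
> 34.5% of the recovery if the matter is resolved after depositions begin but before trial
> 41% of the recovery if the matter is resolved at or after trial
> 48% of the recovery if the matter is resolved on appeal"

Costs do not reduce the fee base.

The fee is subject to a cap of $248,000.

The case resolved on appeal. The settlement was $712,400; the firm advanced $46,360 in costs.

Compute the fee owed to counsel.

$248,000.00

Fee base is the gross recovery, $712,400; costs are reimbursed separately.
The matter resolved on appeal, so the 48% rate applies.
$712,400 × 48% = $341,952.00
$341,952.00 exceeds the $248,000 cap, so the fee is capped at $248,000.00.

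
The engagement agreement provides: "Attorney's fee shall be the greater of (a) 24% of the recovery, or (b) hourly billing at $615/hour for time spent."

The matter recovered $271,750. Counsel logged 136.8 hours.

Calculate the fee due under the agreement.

$84,132.00

(a) 24% of $271,750 = $65,220.00
(b) 136.8 × $615 = $84,132.00
The greater is (b): $84,132.00.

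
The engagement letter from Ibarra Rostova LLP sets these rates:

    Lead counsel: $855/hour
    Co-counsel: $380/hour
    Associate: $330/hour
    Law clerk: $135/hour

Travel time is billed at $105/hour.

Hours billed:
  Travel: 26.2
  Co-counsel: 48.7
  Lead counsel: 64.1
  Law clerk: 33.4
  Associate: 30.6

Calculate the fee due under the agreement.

$90,669.50

Lead counsel: 64.1 × $855 = $54,805.50
Co-counsel: 48.7 × $380 = $18,506.00
Associate: 30.6 × $330 = $10,098.00
Law clerk: 33.4 × $135 = $4,509.00
Subtotal: $54,805.50 + $18,506.00 + $10,098.00 + $4,509.00 = $87,918.50
Travel: 26.2 × $105 = $2,751.00
Total: $87,918.50 + $2,751.00 = $90,669.50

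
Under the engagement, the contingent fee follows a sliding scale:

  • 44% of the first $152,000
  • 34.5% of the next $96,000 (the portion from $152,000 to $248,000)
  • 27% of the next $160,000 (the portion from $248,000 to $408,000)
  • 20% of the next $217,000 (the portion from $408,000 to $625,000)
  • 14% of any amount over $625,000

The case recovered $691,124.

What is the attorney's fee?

$195,857.36

First $152,000 at 44% = $66,880.00
Next $96,000 at 34.5% = $33,120.00
Next $160,000 at 27% = $43,200.00
Next $217,000 at 20% = $43,400.00
Remaining $66,124 at 14% = $9,257.36
Fee: $66,880.00 + $33,120.00 + $43,200.00 + $43,400.00 + $9,257.36 = $195,857.36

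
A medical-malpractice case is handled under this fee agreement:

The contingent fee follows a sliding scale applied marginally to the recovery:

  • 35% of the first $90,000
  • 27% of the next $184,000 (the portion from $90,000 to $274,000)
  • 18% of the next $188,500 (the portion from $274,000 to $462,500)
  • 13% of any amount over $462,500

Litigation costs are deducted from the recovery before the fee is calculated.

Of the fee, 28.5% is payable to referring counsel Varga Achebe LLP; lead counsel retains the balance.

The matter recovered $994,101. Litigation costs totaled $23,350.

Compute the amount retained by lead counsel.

$129,545.58

Fee base (net of costs): $994,101 − $23,350 = $970,751
First $90,000 at 35% = $31,500.00
Next $184,000 at 27% = $49,680.00
Next $188,500 at 18% = $33,930.00
Remaining $508,251 at 13% = $66,072.63
Fee: $31,500.00 + $49,680.00 + $33,930.00 + $66,072.63 = $181,182.63
Referral share: 28.5% of $181,182.63 = $51,637.05; lead counsel retains $181,182.63 − $51,637.05 = $129,545.58.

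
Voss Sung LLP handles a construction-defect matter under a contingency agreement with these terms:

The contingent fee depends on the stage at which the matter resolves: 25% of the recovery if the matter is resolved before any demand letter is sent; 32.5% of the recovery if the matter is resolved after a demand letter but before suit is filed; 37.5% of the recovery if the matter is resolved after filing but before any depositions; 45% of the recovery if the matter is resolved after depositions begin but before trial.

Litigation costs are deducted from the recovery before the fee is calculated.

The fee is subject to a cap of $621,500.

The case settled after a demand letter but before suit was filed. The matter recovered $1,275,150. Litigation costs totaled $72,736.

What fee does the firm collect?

$390,784.55

Fee base (net of costs): $1,275,150 − $72,736 = $1,202,414
The matter settled after a demand letter but before suit was filed, so the 32.5% rate applies.
$1,202,414 × 32.5% = $390,784.55
$390,784.55 is under the $621,500 cap.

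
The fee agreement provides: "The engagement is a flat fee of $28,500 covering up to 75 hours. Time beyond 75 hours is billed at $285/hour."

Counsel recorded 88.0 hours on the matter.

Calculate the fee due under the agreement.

$32,205.00

Flat fee: $28,500.00
Excess hours: 88.0 − 75 = 13.0
Overrun: 13.0 × $285 = $3,705.00
Total: $28,500.00 + $3,705.00 = $32,205.00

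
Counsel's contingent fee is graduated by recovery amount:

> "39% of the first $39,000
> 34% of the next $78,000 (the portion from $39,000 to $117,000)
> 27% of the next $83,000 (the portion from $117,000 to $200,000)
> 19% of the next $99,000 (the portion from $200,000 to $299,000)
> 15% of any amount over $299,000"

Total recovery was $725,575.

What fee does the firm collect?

First $39,000 at 39% = $15,210.00
Next $78,000 at 34% = $26,520.00
Next $83,000 at 27% = $22,410.00
Next $99,000 at 19% = $18,810.00
Remaining $426,575 at 15% = $63,986.25
Fee: $15,210.00 + $26,520.00 + $22,410.00 + $18,810.00 + $63,986.25 = $146,936.25

$146,936.25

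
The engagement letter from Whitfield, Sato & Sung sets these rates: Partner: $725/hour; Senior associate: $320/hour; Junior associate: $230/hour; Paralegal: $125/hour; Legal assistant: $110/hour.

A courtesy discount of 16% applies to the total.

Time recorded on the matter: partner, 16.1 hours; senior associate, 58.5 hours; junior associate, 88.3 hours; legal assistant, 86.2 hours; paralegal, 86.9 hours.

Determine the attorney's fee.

$59,678.64

Partner: 16.1 × $725 = $11,672.50
Senior associate: 58.5 × $320 = $18,720.00
Junior associate: 88.3 × $230 = $20,309.00
Paralegal: 86.9 × $125 = $10,862.50
Legal assistant: 86.2 × $110 = $9,482.00
Subtotal: $71,046.00
Less 16% discount: −$11,367.36
Total: $71,046.00 − $11,367.36 = $59,678.64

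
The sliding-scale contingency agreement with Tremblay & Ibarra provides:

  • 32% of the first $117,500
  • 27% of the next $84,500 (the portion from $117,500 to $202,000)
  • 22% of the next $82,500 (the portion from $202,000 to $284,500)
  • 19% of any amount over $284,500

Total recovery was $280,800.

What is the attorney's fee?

$77,751.00

First $117,500 at 32% = $37,600.00
Next $84,500 at 27% = $22,815.00
Remaining $78,800 at 22% = $17,336.00
Fee: $37,600.00 + $22,815.00 + $17,336.00 = $77,751.00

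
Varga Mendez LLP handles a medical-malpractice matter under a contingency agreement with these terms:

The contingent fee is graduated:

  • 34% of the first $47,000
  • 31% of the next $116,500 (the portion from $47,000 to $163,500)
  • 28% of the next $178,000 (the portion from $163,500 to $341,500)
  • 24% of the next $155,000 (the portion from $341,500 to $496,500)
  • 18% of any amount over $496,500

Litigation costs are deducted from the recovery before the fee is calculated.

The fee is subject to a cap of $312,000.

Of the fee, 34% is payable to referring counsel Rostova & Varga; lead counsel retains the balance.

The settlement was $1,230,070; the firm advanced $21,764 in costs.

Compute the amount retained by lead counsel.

$176,391.65

Fee base (net of costs): $1,230,070 − $21,764 = $1,208,306
First $47,000 at 34% = $15,980.00
Next $116,500 at 31% = $36,115.00
Next $178,000 at 28% = $49,840.00
Next $155,000 at 24% = $37,200.00
Remaining $711,806 at 18% = $128,125.08
Fee: $15,980.00 + $36,115.00 + $49,840.00 + $37,200.00 + $128,125.08 = $267,260.08
$267,260.08 is under the $312,000 cap.
Referral share: 34% of $267,260.08 = $90,868.43; lead counsel retains $267,260.08 − $90,868.43 = $176,391.65.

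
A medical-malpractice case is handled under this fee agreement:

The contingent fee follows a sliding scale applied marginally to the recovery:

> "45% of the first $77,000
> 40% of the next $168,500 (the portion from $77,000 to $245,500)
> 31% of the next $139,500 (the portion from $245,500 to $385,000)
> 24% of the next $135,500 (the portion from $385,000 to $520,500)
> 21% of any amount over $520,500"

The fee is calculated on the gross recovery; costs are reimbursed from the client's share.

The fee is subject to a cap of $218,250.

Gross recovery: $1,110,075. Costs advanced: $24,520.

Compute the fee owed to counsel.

$218,250.00

Fee base is the gross recovery, $1,110,075; costs are reimbursed separately.
First $77,000 at 45% = $34,650.00
Next $168,500 at 40% = $67,400.00
Next $139,500 at 31% = $43,245.00
Next $135,500 at 24% = $32,520.00
Remaining $589,575 at 21% = $123,810.75
Fee: $34,650.00 + $67,400.00 + $43,245.00 + $32,520.00 + $123,810.75 = $301,625.75
$301,625.75 exceeds the $218,250 cap, so the fee is capped at $218,250.00.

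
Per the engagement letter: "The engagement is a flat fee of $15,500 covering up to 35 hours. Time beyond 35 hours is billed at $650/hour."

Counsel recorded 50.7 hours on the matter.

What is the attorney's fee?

$25,705.00

Flat fee: $15,500.00
Excess hours: 50.7 − 35 = 15.7
Overrun: 15.7 × $650 = $10,205.00
Total: $15,500.00 + $10,205.00 = $25,705.00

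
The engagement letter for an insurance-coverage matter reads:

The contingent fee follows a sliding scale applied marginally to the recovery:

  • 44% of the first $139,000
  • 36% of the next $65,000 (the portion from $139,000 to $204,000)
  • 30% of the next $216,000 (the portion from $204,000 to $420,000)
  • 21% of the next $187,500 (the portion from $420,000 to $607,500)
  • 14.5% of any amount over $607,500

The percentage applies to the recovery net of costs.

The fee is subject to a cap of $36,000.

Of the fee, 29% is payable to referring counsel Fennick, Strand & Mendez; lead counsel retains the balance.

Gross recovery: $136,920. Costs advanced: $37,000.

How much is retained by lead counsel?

Fee base (net of costs): $136,920 − $37,000 = $99,920
First $99,920 at 44% = $43,964.80
$43,964.80 exceeds the $36,000 cap, so the fee is capped at $36,000.00.
Referral share: 29% of $36,000.00 = $10,440.00; lead counsel retains $36,000.00 − $10,440.00 = $25,560.00.

$25,560.00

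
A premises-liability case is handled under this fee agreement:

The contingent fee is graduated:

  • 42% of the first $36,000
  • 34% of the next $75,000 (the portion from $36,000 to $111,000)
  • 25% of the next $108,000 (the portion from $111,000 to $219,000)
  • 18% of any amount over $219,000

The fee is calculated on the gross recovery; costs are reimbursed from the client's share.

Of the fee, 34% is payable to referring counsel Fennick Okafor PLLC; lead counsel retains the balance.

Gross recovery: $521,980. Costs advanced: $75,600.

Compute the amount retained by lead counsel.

$80,623.22

Fee base is the gross recovery, $521,980; costs are reimbursed separately.
First $36,000 at 42% = $15,120.00
Next $75,000 at 34% = $25,500.00
Next $108,000 at 25% = $27,000.00
Remaining $302,980 at 18% = $54,536.40
Fee: $15,120.00 + $25,500.00 + $27,000.00 + $54,536.40 = $122,156.40
Referral share: 34% of $122,156.40 = $41,533.18; lead counsel retains $122,156.40 − $41,533.18 = $80,623.22.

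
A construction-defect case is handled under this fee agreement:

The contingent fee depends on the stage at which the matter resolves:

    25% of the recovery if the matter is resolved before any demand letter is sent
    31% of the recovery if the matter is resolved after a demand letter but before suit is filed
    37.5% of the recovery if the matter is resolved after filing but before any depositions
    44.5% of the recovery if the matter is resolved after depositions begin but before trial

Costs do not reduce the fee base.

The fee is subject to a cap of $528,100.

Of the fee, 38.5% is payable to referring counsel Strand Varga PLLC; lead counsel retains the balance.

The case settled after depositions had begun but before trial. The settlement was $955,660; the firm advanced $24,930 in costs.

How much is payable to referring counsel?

Fee base is the gross recovery, $955,660; costs are reimbursed separately.
The matter settled after depositions had begun but before trial, so the 44.5% rate applies.
$955,660 × 44.5% = $425,268.70
$425,268.70 is under the $528,100 cap.
Referral share: 38.5% of $425,268.70 = $163,728.45; lead counsel retains $425,268.70 − $163,728.45 = $261,540.25.

$163,728.45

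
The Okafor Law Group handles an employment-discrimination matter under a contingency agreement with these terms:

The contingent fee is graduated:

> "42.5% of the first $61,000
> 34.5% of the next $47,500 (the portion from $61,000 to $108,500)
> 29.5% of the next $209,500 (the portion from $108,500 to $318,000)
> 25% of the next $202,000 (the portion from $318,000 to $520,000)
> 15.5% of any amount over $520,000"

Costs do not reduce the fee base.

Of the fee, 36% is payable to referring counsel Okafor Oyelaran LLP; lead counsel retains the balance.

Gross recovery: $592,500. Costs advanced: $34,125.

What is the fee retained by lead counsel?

Fee base is the gross recovery, $592,500; costs are reimbursed separately.
First $61,000 at 42.5% = $25,925.00
Next $47,500 at 34.5% = $16,387.50
Next $209,500 at 29.5% = $61,802.50
Next $202,000 at 25% = $50,500.00
Remaining $72,500 at 15.5% = $11,237.50
Fee: $25,925.00 + $16,387.50 + $61,802.50 + $50,500.00 + $11,237.50 = $165,852.50
Referral share: 36% of $165,852.50 = $59,706.90; lead counsel retains $165,852.50 − $59,706.90 = $106,145.60.

$106,145.60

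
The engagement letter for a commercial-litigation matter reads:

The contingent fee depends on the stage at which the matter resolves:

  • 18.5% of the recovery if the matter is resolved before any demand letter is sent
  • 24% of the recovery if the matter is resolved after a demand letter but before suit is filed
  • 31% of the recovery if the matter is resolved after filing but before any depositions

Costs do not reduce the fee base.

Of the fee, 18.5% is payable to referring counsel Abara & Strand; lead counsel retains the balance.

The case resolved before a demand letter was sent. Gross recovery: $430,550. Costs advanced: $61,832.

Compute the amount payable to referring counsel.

Fee base is the gross recovery, $430,550; costs are reimbursed separately.
The matter resolved before a demand letter was sent, so the 18.5% rate applies.
$430,550 × 18.5% = $79,651.75
Referral share: 18.5% of $79,651.75 = $14,735.57; lead counsel retains $79,651.75 − $14,735.57 = $64,916.18.

$14,735.57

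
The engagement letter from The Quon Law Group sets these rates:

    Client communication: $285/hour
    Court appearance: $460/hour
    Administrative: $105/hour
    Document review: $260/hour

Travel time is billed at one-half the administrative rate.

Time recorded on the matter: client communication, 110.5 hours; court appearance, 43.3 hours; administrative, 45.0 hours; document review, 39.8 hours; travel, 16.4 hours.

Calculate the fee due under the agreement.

Client communication: 110.5 × $285 = $31,492.50
Court appearance: 43.3 × $460 = $19,918.00
Administrative: 45.0 × $105 = $4,725.00
Document review: 39.8 × $260 = $10,348.00
Subtotal: $31,492.50 + $19,918.00 + $4,725.00 + $10,348.00 = $66,483.50
Travel: 16.4 × ($105 ÷ 2) = 16.4 × $52.50 = $861.00
Total: $66,483.50 + $861.00 = $67,344.50

$67,344.50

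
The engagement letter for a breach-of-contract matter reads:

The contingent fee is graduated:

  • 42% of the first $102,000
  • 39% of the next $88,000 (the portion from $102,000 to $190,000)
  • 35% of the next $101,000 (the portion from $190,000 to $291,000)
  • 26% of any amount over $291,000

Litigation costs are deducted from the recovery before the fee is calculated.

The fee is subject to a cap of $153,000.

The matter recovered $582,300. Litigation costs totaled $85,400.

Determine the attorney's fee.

$153,000.00

Fee base (net of costs): $582,300 − $85,400 = $496,900
First $102,000 at 42% = $42,840.00
Next $88,000 at 39% = $34,320.00
Next $101,000 at 35% = $35,350.00
Remaining $205,900 at 26% = $53,534.00
Fee: $42,840.00 + $34,320.00 + $35,350.00 + $53,534.00 = $166,044.00
$166,044.00 exceeds the $153,000 cap, so the fee is capped at $153,000.00.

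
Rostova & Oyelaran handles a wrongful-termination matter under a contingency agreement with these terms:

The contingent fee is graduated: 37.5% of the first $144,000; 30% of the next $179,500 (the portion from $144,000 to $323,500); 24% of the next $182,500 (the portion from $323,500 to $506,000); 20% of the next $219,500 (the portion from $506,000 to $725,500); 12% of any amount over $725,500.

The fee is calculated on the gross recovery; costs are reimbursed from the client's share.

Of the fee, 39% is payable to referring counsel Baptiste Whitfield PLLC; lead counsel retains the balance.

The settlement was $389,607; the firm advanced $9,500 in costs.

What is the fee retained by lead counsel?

$75,466.56

Fee base is the gross recovery, $389,607; costs are reimbursed separately.
First $144,000 at 37.5% = $54,000.00
Next $179,500 at 30% = $53,850.00
Remaining $66,107 at 24% = $15,865.68
Fee: $54,000.00 + $53,850.00 + $15,865.68 = $123,715.68
Referral share: 39% of $123,715.68 = $48,249.12; lead counsel retains $123,715.68 − $48,249.12 = $75,466.56.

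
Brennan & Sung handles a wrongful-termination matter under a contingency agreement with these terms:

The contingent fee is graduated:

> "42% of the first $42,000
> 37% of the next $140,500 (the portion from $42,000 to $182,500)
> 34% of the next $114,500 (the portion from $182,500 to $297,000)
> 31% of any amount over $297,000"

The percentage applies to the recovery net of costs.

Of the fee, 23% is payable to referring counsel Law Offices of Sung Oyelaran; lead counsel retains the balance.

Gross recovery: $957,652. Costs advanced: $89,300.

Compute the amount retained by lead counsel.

Fee base (net of costs): $957,652 − $89,300 = $868,352
First $42,000 at 42% = $17,640.00
Next $140,500 at 37% = $51,985.00
Next $114,500 at 34% = $38,930.00
Remaining $571,352 at 31% = $177,119.12
Fee: $17,640.00 + $51,985.00 + $38,930.00 + $177,119.12 = $285,674.12
Referral share: 23% of $285,674.12 = $65,705.05; lead counsel retains $285,674.12 − $65,705.05 = $219,969.07.

$219,969.07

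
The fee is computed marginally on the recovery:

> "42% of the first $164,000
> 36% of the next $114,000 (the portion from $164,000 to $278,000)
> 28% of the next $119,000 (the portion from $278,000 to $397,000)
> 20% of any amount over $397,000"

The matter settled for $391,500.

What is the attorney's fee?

First $164,000 at 42% = $68,880.00
Next $114,000 at 36% = $41,040.00
Remaining $113,500 at 28% = $31,780.00
Fee: $68,880.00 + $41,040.00 + $31,780.00 = $141,700.00

$141,700.00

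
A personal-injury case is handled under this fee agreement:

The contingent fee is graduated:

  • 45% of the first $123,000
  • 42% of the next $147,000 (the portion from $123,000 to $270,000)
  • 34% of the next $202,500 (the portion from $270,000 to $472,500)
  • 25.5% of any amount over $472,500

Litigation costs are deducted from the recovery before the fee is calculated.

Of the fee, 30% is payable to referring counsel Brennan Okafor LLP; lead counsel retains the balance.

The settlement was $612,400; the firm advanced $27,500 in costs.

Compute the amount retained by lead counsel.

$150,221.40

Fee base (net of costs): $612,400 − $27,500 = $584,900
First $123,000 at 45% = $55,350.00
Next $147,000 at 42% = $61,740.00
Next $202,500 at 34% = $68,850.00
Remaining $112,400 at 25.5% = $28,662.00
Fee: $55,350.00 + $61,740.00 + $68,850.00 + $28,662.00 = $214,602.00
Referral share: 30% of $214,602.00 = $64,380.60; lead counsel retains $214,602.00 − $64,380.60 = $150,221.40.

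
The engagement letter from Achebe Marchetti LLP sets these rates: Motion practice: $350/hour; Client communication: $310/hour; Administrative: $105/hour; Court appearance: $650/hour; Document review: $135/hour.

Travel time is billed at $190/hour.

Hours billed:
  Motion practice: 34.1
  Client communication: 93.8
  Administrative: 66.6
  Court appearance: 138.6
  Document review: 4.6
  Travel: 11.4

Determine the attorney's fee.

$140,883.00

Motion practice: 34.1 × $350 = $11,935.00
Client communication: 93.8 × $310 = $29,078.00
Administrative: 66.6 × $105 = $6,993.00
Court appearance: 138.6 × $650 = $90,090.00
Document review: 4.6 × $135 = $621.00
Subtotal: $11,935.00 + $29,078.00 + $6,993.00 + $90,090.00 + $621.00 = $138,717.00
Travel: 11.4 × $190 = $2,166.00
Total: $138,717.00 + $2,166.00 = $140,883.00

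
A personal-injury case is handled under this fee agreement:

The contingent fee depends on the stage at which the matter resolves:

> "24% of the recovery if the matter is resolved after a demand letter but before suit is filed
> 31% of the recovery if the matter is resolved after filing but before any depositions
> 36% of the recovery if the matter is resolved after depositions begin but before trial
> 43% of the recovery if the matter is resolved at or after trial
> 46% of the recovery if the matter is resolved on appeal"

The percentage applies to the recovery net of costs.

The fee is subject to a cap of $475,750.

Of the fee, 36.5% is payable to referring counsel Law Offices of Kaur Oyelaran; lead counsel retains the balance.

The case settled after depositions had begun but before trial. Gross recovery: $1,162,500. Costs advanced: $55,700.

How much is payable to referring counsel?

$145,433.52

Fee base (net of costs): $1,162,500 − $55,700 = $1,106,800
The matter settled after depositions had begun but before trial, so the 36% rate applies.
$1,106,800 × 36% = $398,448.00
$398,448.00 is under the $475,750 cap.
Referral share: 36.5% of $398,448.00 = $145,433.52; lead counsel retains $398,448.00 − $145,433.52 = $253,014.48.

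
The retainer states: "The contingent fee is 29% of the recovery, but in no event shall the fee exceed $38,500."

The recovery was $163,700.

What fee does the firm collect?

$38,500.00

29% of $163,700 = $47,473.00
That exceeds the $38,500 cap, so the fee is capped at $38,500.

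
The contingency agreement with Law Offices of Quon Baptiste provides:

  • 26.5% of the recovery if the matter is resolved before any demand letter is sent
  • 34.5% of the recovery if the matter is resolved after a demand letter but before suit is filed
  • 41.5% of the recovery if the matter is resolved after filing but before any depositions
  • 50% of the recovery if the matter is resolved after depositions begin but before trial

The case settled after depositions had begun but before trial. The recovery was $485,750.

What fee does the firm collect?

The matter settled after depositions had begun but before trial, so the 50% rate applies.
$485,750 × 50% = $242,875.00

$242,875.00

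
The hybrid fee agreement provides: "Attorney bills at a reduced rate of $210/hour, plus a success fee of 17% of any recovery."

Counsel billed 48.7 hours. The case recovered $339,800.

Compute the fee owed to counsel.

Hourly: 48.7 × $210 = $10,227.00
Success fee: 17% of $339,800 = $57,766.00
Total: $10,227.00 + $57,766.00 = $67,993.00

$67,993.00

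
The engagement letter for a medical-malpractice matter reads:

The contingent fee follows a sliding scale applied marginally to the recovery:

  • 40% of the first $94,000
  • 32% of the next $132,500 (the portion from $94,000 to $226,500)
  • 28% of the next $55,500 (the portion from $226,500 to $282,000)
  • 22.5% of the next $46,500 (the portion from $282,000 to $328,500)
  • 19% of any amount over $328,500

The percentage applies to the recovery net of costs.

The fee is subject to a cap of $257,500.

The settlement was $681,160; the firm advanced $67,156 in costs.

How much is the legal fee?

Fee base (net of costs): $681,160 − $67,156 = $614,004
First $94,000 at 40% = $37,600.00
Next $132,500 at 32% = $42,400.00
Next $55,500 at 28% = $15,540.00
Next $46,500 at 22.5% = $10,462.50
Remaining $285,504 at 19% = $54,245.76
Fee: $37,600.00 + $42,400.00 + $15,540.00 + $10,462.50 + $54,245.76 = $160,248.26
$160,248.26 is under the $257,500 cap.

$160,248.26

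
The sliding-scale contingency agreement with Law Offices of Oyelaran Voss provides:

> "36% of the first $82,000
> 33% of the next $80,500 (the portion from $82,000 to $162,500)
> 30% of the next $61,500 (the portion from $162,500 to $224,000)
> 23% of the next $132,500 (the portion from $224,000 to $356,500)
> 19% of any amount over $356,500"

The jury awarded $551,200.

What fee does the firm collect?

$142,003.00

First $82,000 at 36% = $29,520.00
Next $80,500 at 33% = $26,565.00
Next $61,500 at 30% = $18,450.00
Next $132,500 at 23% = $30,475.00
Remaining $194,700 at 19% = $36,993.00
Fee: $29,520.00 + $26,565.00 + $18,450.00 + $30,475.00 + $36,993.00 = $142,003.00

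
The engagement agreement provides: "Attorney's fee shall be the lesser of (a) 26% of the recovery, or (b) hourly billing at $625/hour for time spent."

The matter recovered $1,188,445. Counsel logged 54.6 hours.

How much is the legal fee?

(a) 26% of $1,188,445 = $308,995.70
(b) 54.6 × $625 = $34,125.00
The lesser is (b): $34,125.00.

$34,125.00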